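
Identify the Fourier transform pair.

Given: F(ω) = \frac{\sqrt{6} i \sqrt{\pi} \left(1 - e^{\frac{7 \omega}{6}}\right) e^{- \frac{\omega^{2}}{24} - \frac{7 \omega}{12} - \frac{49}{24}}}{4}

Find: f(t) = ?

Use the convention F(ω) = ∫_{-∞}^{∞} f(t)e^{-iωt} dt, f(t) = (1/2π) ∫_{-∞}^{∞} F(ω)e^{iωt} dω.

f(t) = 3 e^{- 6 t^{2}} \sin{\left(7 t \right)}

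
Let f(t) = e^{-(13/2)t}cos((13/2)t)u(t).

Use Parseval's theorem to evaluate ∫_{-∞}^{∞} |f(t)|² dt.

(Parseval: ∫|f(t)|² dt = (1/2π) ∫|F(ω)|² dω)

∫|f(t)|² dt = \frac{3}{52}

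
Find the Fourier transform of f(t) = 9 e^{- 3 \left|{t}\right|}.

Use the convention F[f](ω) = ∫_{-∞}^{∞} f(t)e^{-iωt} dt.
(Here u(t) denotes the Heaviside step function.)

F(ω) = \frac{54}{\omega^{2} + 9}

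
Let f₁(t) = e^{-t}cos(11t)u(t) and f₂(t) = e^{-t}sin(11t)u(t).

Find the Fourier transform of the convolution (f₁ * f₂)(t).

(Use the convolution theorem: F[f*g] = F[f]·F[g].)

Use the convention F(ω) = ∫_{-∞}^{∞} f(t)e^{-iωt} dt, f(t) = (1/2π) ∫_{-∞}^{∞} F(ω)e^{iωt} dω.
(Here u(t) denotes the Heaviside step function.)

F[f₁*f₂](ω) = \frac{11 \left(i \omega + 1\right)}{\left(\left(i \omega + 1\right)^{2} + 121\right)^{2}}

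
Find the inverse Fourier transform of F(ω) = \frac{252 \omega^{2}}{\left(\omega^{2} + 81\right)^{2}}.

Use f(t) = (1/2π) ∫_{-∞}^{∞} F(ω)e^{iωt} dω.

f(t) = 7 \left(1 - 9 \left|{t}\right|\right) e^{- 9 \left|{t}\right|}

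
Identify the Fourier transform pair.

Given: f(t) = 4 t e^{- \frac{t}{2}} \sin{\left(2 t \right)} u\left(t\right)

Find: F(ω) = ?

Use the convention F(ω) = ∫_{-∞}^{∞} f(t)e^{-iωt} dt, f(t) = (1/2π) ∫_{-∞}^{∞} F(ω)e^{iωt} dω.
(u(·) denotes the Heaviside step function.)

F(ω) = \frac{128 \left(2 i \omega + 1\right)}{\left(\left(2 i \omega + 1\right)^{2} + 16\right)^{2}}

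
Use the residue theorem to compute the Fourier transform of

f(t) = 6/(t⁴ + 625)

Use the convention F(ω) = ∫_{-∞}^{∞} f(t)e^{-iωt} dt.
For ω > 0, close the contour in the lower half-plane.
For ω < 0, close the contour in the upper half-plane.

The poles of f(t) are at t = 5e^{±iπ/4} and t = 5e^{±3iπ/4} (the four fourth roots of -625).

Let g(z) = f(z)e^{-iωz}; for large |z| the factor e^{-iωz} decays in the lower half-plane when ω > 0 and in the upper half-plane when ω < 0.

Case ω > 0 (lower half-plane, clockwise contour ⇒ F(ω) = -2πi·ΣRes):
  Res_{z = - \frac{5 \sqrt{2}}{2} - \frac{5 \sqrt{2} i}{2}} g(z) = \frac{3 \sqrt{2} i \left(1 - i\right) e^{\frac{5 \sqrt{2} \omega \left(-1 + i\right)}{2}}}{500}
  Res_{z = \frac{5 \sqrt{2}}{2} - \frac{5 \sqrt{2} i}{2}} g(z) = \frac{3 \sqrt{2} i \left(1 + i\right) e^{- \frac{5 \sqrt{2} \omega \left(1 + i\right)}{2}}}{500}
  F(ω) = -2πi·ΣRes = \frac{3 \sqrt{2} \pi \left(1 - i\right) \left(e^{5 \sqrt{2} i \omega} + i\right) e^{- \frac{5 \sqrt{2} \omega \left(1 + i\right)}{2}}}{250} = \frac{6 \pi e^{- \frac{5 \sqrt{2} \omega}{2}} \sin{\left(\frac{5 \sqrt{2} \omega}{2} + \frac{\pi}{4} \right)}}{125}

Case ω < 0 (upper half-plane, counterclockwise contour ⇒ F(ω) = +2πi·ΣRes):
  Res_{z = \frac{5 \sqrt{2}}{2} + \frac{5 \sqrt{2} i}{2}} g(z) = \frac{3 \sqrt{2} i \left(-1 + i\right) e^{\frac{5 \sqrt{2} \omega \left(1 - i\right)}{2}}}{500}
  Res_{z = - \frac{5 \sqrt{2}}{2} + \frac{5 \sqrt{2} i}{2}} g(z) = \frac{3 \sqrt{2} \left(1 - i\right) e^{\frac{5 \sqrt{2} \omega \left(1 + i\right)}{2}}}{500}
  F(ω) = 2πi·ΣRes = - \frac{3 \sqrt{2} i \pi \left(i \left(1 - i\right) e^{\frac{5 \sqrt{2} \omega \left(1 - i\right)}{2}} - \left(1 - i\right) e^{\frac{5 \sqrt{2} \omega \left(1 + i\right)}{2}}\right)}{250} = \frac{6 \pi e^{\frac{5 \sqrt{2} \omega}{2}} \cos{\left(\frac{5 \sqrt{2} \omega}{2} + \frac{\pi}{4} \right)}}{125}

Both cases combine into a single formula in |ω|:

F(ω) = \frac{6 \pi e^{- \frac{5 \sqrt{2} \left|{\omega}\right|}{2}} \sin{\left(\frac{5 \sqrt{2} \left|{\omega}\right|}{2} + \frac{\pi}{4} \right)}}{125}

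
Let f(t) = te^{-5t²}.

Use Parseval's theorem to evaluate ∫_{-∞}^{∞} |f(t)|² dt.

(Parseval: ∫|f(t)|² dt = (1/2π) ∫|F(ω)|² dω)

∫|f(t)|² dt = \frac{\sqrt{10} \sqrt{\pi}}{200}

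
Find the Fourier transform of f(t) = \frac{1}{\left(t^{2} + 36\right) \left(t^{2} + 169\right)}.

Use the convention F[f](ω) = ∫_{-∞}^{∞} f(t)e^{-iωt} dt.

F(ω) = \frac{\pi \left(13 e^{7 \left|{\omega}\right|} - 6\right) e^{- 13 \left|{\omega}\right|}}{10374}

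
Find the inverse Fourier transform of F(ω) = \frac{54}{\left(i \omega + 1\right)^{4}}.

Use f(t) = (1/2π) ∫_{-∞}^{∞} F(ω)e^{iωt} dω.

f(t) = 9 t^{3} e^{- t} u\left(t\right)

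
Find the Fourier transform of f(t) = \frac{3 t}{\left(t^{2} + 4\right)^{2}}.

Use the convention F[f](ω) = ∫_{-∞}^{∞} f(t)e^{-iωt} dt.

F(ω) = - \frac{3 i \pi \omega e^{- 2 \left|{\omega}\right|}}{4}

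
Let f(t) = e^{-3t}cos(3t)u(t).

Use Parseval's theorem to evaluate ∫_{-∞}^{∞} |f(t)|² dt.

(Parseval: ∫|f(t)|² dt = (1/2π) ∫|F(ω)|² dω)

∫|f(t)|² dt = \frac{1}{8}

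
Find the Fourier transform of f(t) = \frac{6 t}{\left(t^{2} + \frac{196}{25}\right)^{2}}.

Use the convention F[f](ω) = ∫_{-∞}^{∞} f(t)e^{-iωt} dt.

F(ω) = - \frac{15 i \pi \omega e^{- \frac{14 \left|{\omega}\right|}{5}}}{14}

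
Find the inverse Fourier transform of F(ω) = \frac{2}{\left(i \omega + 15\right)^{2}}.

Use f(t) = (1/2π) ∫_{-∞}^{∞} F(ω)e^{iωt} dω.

f(t) = 2 t e^{- 15 t} u\left(t\right)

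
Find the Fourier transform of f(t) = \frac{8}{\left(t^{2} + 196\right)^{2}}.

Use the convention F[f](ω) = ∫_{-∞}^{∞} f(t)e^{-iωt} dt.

F(ω) = \frac{\pi \left(14 \left|{\omega}\right| + 1\right) e^{- 14 \left|{\omega}\right|}}{686}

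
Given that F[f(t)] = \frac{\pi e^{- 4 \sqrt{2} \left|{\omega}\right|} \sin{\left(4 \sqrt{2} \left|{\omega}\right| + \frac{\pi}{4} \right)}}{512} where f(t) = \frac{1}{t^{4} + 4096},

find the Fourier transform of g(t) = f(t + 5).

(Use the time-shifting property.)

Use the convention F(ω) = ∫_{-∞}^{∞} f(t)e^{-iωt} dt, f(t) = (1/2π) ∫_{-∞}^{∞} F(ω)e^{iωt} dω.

F[g](ω) = \frac{\pi e^{5 i \omega - 4 \sqrt{2} \left|{\omega}\right|} \sin{\left(4 \sqrt{2} \left|{\omega}\right| + \frac{\pi}{4} \right)}}{512}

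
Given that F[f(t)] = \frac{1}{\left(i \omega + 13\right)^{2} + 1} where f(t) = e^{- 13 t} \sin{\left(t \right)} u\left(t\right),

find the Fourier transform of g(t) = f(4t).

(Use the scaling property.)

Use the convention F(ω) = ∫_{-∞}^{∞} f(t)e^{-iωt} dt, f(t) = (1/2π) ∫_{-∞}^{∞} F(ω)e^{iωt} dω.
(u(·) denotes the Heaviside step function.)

F[g](ω) = \frac{4}{\left(i \omega + 52\right)^{2} + 16}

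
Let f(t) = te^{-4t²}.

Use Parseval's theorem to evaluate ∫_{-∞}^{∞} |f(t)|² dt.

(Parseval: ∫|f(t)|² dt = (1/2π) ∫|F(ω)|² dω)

∫|f(t)|² dt = \frac{\sqrt{2} \sqrt{\pi}}{64}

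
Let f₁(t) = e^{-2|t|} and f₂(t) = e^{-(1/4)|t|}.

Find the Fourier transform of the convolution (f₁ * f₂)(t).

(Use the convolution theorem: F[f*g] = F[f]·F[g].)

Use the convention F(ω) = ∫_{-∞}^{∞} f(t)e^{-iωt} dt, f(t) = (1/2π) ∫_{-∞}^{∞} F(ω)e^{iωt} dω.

F[f₁*f₂](ω) = \frac{32}{\left(\omega^{2} + 4\right) \left(16 \omega^{2} + 1\right)}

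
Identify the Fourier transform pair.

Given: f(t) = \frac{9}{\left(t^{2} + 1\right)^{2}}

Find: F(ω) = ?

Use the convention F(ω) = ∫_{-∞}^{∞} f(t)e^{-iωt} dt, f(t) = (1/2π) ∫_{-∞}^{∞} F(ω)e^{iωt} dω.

F(ω) = \frac{9 \pi \left(\left|{\omega}\right| + 1\right) e^{- \left|{\omega}\right|}}{2}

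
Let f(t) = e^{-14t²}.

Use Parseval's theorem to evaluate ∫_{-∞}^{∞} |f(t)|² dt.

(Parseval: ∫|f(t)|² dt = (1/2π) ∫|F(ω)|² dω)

∫|f(t)|² dt = \frac{\sqrt{7} \sqrt{\pi}}{14}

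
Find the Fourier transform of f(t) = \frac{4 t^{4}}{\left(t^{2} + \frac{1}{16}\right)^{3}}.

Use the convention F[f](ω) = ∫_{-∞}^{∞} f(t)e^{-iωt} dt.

F(ω) = \frac{\pi \left(\omega^{2} - 20 \left|{\omega}\right| + 48\right) e^{- \frac{\left|{\omega}\right|}{4}}}{8}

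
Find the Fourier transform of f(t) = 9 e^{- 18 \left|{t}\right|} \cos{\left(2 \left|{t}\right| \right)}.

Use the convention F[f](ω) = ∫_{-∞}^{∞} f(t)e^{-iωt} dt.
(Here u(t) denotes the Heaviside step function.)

F(ω) = \frac{324 \left(\omega^{2} + 328\right)}{\omega^{4} + 640 \omega^{2} + 107584}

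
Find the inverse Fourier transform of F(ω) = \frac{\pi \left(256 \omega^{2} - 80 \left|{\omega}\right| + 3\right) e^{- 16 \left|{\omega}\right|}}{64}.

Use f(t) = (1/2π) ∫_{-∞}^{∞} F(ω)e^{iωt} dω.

f(t) = \frac{2 t^{4}}{\left(t^{2} + 256\right)^{3}}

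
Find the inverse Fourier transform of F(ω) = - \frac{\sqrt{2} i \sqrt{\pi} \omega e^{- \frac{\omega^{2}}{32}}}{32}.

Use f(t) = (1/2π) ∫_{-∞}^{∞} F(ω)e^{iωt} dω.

f(t) = 2 t e^{- 8 t^{2}}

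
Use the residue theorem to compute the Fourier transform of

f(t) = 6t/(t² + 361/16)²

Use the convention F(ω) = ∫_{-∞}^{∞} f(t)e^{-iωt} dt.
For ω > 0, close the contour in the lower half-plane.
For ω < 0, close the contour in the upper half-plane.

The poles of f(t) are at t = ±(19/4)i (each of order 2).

Let g(z) = f(z)e^{-iωz}; for large |z| the factor e^{-iωz} decays in the lower half-plane when ω > 0 and in the upper half-plane when ω < 0.

Case ω > 0 (lower half-plane, clockwise contour ⇒ F(ω) = -2πi·ΣRes):
  Res_{z = - \frac{19 i}{4}} g(z) = \frac{6 \omega e^{- \frac{19 \omega}{4}}}{19} (pole of order 2)
  F(ω) = -2πi·ΣRes = - \frac{12 i \pi \omega e^{- \frac{19 \omega}{4}}}{19}

Case ω < 0 (upper half-plane, counterclockwise contour ⇒ F(ω) = +2πi·ΣRes):
  Res_{z = \frac{19 i}{4}} g(z) = - \frac{6 \omega e^{\frac{19 \omega}{4}}}{19} (pole of order 2)
  F(ω) = 2πi·ΣRes = - \frac{12 i \pi \omega e^{\frac{19 \omega}{4}}}{19}

Both cases combine into a single formula in |ω|:

F(ω) = - \frac{12 i \pi \omega e^{- \frac{19 \left|{\omega}\right|}{4}}}{19}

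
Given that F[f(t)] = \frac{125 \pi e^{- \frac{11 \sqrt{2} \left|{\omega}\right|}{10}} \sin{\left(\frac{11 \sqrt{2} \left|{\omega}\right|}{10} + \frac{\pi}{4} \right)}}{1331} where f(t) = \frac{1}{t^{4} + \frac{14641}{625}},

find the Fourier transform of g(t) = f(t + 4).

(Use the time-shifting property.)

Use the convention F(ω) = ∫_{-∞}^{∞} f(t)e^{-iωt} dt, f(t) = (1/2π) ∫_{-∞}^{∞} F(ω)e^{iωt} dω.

F[g](ω) = \frac{125 \pi e^{4 i \omega - \frac{11 \sqrt{2} \left|{\omega}\right|}{10}} \sin{\left(\frac{11 \sqrt{2} \left|{\omega}\right|}{10} + \frac{\pi}{4} \right)}}{1331}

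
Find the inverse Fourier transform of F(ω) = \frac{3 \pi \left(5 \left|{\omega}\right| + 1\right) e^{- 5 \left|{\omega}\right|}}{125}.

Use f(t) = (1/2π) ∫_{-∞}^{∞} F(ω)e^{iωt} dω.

f(t) = \frac{6}{\left(t^{2} + 25\right)^{2}}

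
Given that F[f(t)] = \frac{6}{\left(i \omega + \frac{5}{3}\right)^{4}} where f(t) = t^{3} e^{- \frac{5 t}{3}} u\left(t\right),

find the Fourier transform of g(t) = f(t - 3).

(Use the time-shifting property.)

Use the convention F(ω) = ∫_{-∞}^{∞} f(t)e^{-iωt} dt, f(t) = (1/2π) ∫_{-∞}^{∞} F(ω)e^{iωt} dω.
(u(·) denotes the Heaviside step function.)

F[g](ω) = \frac{486 e^{- 3 i \omega}}{\left(3 i \omega + 5\right)^{4}}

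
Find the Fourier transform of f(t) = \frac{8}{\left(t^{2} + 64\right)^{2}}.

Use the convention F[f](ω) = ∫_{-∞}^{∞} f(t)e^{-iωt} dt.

F(ω) = \frac{\pi \left(8 \left|{\omega}\right| + 1\right) e^{- 8 \left|{\omega}\right|}}{128}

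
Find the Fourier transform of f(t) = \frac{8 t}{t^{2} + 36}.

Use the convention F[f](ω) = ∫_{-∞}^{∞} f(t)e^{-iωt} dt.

F(ω) = - 8 i \pi e^{- 6 \left|{\omega}\right|} \operatorname{sign}{\left(\omega \right)}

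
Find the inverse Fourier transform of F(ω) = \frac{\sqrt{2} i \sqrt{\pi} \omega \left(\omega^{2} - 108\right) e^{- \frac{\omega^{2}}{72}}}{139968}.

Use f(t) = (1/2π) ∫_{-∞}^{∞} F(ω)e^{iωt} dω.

f(t) = 2 t^{3} e^{- 18 t^{2}}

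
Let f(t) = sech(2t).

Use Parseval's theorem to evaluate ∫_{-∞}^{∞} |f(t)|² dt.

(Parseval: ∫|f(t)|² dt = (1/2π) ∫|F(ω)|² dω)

∫|f(t)|² dt = 1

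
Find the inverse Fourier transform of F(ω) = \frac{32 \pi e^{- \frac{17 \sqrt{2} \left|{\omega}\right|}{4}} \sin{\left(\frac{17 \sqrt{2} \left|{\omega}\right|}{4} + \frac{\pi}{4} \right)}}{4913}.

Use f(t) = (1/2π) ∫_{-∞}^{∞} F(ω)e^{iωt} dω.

f(t) = \frac{4}{t^{4} + \frac{83521}{16}}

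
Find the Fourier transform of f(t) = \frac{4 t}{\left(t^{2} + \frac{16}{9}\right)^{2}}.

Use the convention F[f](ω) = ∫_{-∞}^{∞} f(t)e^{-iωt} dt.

F(ω) = - \frac{3 i \pi \omega e^{- \frac{4 \left|{\omega}\right|}{3}}}{2}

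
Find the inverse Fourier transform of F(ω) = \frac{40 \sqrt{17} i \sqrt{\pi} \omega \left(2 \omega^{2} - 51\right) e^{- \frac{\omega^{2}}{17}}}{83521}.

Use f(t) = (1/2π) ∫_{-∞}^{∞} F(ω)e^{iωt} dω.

f(t) = 5 t^{3} e^{- \frac{17 t^{2}}{4}}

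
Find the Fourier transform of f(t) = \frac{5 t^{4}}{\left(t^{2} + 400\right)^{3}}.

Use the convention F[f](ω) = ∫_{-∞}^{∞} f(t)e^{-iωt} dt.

F(ω) = \frac{\pi \left(400 \omega^{2} - 100 \left|{\omega}\right| + 3\right) e^{- 20 \left|{\omega}\right|}}{32}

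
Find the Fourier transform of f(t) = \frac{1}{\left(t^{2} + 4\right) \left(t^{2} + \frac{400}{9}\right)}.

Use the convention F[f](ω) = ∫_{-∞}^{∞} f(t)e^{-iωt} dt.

F(ω) = \frac{9 \pi e^{- 2 \left|{\omega}\right|}}{728} - \frac{27 \pi e^{- \frac{20 \left|{\omega}\right|}{3}}}{7280}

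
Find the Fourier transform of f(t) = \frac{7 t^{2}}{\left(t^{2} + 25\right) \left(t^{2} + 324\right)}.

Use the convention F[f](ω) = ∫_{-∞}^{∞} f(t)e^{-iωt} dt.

F(ω) = \frac{7 \pi \left(18 - 5 e^{13 \left|{\omega}\right|}\right) e^{- 18 \left|{\omega}\right|}}{299}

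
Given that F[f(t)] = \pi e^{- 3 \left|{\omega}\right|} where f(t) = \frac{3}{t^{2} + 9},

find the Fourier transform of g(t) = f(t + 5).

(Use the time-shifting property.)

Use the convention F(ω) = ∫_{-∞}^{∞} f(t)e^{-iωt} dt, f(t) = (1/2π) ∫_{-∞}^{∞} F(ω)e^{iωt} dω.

F[g](ω) = \pi e^{5 i \omega - 3 \left|{\omega}\right|}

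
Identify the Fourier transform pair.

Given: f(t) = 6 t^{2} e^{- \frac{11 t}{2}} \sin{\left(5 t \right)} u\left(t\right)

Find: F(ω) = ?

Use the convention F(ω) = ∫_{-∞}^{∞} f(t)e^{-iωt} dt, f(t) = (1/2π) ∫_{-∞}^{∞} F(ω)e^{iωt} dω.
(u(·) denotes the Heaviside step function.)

F(ω) = \frac{960 \left(3 \left(2 i \omega + 11\right)^{2} - 100\right)}{\left(\left(2 i \omega + 11\right)^{2} + 100\right)^{3}}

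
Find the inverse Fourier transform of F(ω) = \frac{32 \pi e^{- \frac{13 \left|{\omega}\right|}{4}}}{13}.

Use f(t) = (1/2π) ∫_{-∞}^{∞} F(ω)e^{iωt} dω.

f(t) = \frac{8}{t^{2} + \frac{169}{16}}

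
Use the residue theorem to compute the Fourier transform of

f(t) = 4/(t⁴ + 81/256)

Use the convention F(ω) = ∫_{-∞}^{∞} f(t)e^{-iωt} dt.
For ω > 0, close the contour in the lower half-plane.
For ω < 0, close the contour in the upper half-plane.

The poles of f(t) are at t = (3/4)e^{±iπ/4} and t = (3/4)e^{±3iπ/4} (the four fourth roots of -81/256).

Let g(z) = f(z)e^{-iωz}; for large |z| the factor e^{-iωz} decays in the lower half-plane when ω > 0 and in the upper half-plane when ω < 0.

Case ω > 0 (lower half-plane, clockwise contour ⇒ F(ω) = -2πi·ΣRes):
  Res_{z = - \frac{3 \sqrt{2}}{8} - \frac{3 \sqrt{2} i}{8}} g(z) = \frac{32 \sqrt{2} \left(1 + i\right) e^{\frac{3 \sqrt{2} \omega \left(-1 + i\right)}{8}}}{27}
  Res_{z = \frac{3 \sqrt{2}}{8} - \frac{3 \sqrt{2} i}{8}} g(z) = \frac{32 \sqrt{2} \left(-1 + i\right) e^{- \frac{3 \sqrt{2} \omega \left(1 + i\right)}{8}}}{27}
  F(ω) = -2πi·ΣRes = \frac{64 \sqrt{2} \pi \left(\left(1 - i\right) e^{\frac{3 \sqrt{2} i \omega}{4}} + 1 + i\right) e^{- \frac{3 \sqrt{2} \omega \left(1 + i\right)}{8}}}{27} = \frac{256 \pi e^{- \frac{3 \sqrt{2} \omega}{8}} \sin{\left(\frac{3 \sqrt{2} \omega}{8} + \frac{\pi}{4} \right)}}{27}

Case ω < 0 (upper half-plane, counterclockwise contour ⇒ F(ω) = +2πi·ΣRes):
  Res_{z = \frac{3 \sqrt{2}}{8} + \frac{3 \sqrt{2} i}{8}} g(z) = - \frac{32 \sqrt{2} \left(1 + i\right) e^{\frac{3 \sqrt{2} \omega \left(1 - i\right)}{8}}}{27}
  Res_{z = - \frac{3 \sqrt{2}}{8} + \frac{3 \sqrt{2} i}{8}} g(z) = \frac{32 \sqrt{2} \left(1 - i\right) e^{\frac{3 \sqrt{2} \omega \left(1 + i\right)}{8}}}{27}
  F(ω) = 2πi·ΣRes = - \frac{64 \sqrt{2} i \pi \left(\left(1 + i\right) e^{\frac{3 \sqrt{2} \omega \left(1 - i\right)}{8}} - \left(1 - i\right) e^{\frac{3 \sqrt{2} \omega \left(1 + i\right)}{8}}\right)}{27} = \frac{256 \pi e^{\frac{3 \sqrt{2} \omega}{8}} \cos{\left(\frac{3 \sqrt{2} \omega}{8} + \frac{\pi}{4} \right)}}{27}

Both cases combine into a single formula in |ω|:

F(ω) = \frac{256 \pi e^{- \frac{3 \sqrt{2} \left|{\omega}\right|}{8}} \sin{\left(\frac{3 \sqrt{2} \left|{\omega}\right|}{8} + \frac{\pi}{4} \right)}}{27}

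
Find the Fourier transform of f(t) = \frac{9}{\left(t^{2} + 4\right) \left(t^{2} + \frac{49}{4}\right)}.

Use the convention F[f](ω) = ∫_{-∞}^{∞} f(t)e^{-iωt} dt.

F(ω) = \frac{6 \pi e^{- 2 \left|{\omega}\right|}}{11} - \frac{24 \pi e^{- \frac{7 \left|{\omega}\right|}{2}}}{77}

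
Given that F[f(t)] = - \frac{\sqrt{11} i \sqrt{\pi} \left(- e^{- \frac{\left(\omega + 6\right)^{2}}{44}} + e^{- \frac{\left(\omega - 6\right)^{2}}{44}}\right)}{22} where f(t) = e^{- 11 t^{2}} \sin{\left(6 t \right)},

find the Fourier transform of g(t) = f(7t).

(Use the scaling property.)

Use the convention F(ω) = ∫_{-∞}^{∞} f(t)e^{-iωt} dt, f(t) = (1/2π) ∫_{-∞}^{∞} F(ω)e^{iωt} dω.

F[g](ω) = \frac{\sqrt{11} i \sqrt{\pi} \left(1 - e^{\frac{6 \omega}{77}}\right) e^{- \frac{\omega^{2}}{2156} - \frac{3 \omega}{77} - \frac{9}{11}}}{154}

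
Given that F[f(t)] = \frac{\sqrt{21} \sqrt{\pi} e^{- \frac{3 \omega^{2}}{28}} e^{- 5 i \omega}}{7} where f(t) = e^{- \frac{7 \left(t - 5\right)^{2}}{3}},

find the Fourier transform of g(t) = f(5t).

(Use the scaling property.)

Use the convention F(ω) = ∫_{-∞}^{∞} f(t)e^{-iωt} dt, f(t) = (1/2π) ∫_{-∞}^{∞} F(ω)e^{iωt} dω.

F[g](ω) = \frac{\sqrt{21} \sqrt{\pi} e^{- \omega \left(\frac{3 \omega}{700} + i\right)}}{35}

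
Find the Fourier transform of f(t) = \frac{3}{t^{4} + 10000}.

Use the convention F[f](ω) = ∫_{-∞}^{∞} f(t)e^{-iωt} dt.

F(ω) = \frac{3 \pi e^{- 5 \sqrt{2} \left|{\omega}\right|} \sin{\left(5 \sqrt{2} \left|{\omega}\right| + \frac{\pi}{4} \right)}}{1000}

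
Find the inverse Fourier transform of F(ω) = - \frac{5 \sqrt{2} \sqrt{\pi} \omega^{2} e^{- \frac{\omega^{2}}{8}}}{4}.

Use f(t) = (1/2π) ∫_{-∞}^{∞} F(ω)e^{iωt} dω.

f(t) = 5 \left(8 t^{2} - 2\right) e^{- 2 t^{2}}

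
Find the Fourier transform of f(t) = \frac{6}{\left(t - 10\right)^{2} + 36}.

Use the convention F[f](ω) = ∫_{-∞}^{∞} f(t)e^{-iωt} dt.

F(ω) = \pi e^{- 10 i \omega - 6 \left|{\omega}\right|}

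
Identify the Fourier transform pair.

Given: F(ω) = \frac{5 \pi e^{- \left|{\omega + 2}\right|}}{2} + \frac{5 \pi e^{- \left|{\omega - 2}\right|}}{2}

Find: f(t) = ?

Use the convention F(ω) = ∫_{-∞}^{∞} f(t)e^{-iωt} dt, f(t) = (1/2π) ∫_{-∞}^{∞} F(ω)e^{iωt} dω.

f(t) = \frac{5 \cos{\left(2 t \right)}}{t^{2} + 1}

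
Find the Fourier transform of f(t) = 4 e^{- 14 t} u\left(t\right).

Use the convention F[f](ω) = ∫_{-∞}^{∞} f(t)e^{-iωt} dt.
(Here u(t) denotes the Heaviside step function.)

F(ω) = \frac{4}{i \omega + 14}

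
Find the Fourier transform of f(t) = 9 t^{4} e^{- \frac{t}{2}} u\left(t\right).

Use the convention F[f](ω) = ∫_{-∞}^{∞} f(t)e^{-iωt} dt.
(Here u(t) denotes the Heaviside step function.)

F(ω) = \frac{6912}{\left(2 i \omega + 1\right)^{5}}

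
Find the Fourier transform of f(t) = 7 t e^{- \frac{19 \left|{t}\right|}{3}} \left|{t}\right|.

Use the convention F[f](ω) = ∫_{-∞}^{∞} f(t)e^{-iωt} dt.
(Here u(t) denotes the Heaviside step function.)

F(ω) = \frac{6804 i \omega \left(3 \omega^{2} - 361\right)}{\left(9 \omega^{2} + 361\right)^{3}}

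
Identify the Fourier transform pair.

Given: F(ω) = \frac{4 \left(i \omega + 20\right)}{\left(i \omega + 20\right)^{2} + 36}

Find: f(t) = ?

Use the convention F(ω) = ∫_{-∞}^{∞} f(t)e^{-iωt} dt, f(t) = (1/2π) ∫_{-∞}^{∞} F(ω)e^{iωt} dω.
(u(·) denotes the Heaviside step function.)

f(t) = 4 e^{- 20 t} \cos{\left(6 t \right)} u\left(t\right)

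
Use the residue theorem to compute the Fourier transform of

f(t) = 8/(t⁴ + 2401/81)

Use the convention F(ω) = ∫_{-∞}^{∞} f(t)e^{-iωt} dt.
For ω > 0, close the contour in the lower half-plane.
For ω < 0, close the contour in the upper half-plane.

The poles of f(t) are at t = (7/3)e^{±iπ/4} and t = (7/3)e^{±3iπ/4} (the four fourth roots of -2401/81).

Let g(z) = f(z)e^{-iωz}; for large |z| the factor e^{-iωz} decays in the lower half-plane when ω > 0 and in the upper half-plane when ω < 0.

Case ω > 0 (lower half-plane, clockwise contour ⇒ F(ω) = -2πi·ΣRes):
  Res_{z = - \frac{7 \sqrt{2}}{6} - \frac{7 \sqrt{2} i}{6}} g(z) = \frac{27 \sqrt{2} \left(1 + i\right) e^{\frac{7 \sqrt{2} \omega \left(-1 + i\right)}{6}}}{343}
  Res_{z = \frac{7 \sqrt{2}}{6} - \frac{7 \sqrt{2} i}{6}} g(z) = \frac{27 \sqrt{2} \left(-1 + i\right) e^{- \frac{7 \sqrt{2} \omega \left(1 + i\right)}{6}}}{343}
  F(ω) = -2πi·ΣRes = \frac{54 \sqrt{2} \pi \left(\left(1 - i\right) e^{\frac{7 \sqrt{2} i \omega}{3}} + 1 + i\right) e^{- \frac{7 \sqrt{2} \omega \left(1 + i\right)}{6}}}{343} = \frac{216 \pi e^{- \frac{7 \sqrt{2} \omega}{6}} \sin{\left(\frac{7 \sqrt{2} \omega}{6} + \frac{\pi}{4} \right)}}{343}

Case ω < 0 (upper half-plane, counterclockwise contour ⇒ F(ω) = +2πi·ΣRes):
  Res_{z = \frac{7 \sqrt{2}}{6} + \frac{7 \sqrt{2} i}{6}} g(z) = - \frac{27 \sqrt{2} \left(1 + i\right) e^{\frac{7 \sqrt{2} \omega \left(1 - i\right)}{6}}}{343}
  Res_{z = - \frac{7 \sqrt{2}}{6} + \frac{7 \sqrt{2} i}{6}} g(z) = \frac{27 \sqrt{2} \left(1 - i\right) e^{\frac{7 \sqrt{2} \omega \left(1 + i\right)}{6}}}{343}
  F(ω) = 2πi·ΣRes = - \frac{54 \sqrt{2} i \pi \left(\left(1 + i\right) e^{\frac{7 \sqrt{2} \omega \left(1 - i\right)}{6}} - \left(1 - i\right) e^{\frac{7 \sqrt{2} \omega \left(1 + i\right)}{6}}\right)}{343} = \frac{216 \pi e^{\frac{7 \sqrt{2} \omega}{6}} \cos{\left(\frac{7 \sqrt{2} \omega}{6} + \frac{\pi}{4} \right)}}{343}

Both cases combine into a single formula in |ω|:

F(ω) = \frac{216 \pi e^{- \frac{7 \sqrt{2} \left|{\omega}\right|}{6}} \sin{\left(\frac{7 \sqrt{2} \left|{\omega}\right|}{6} + \frac{\pi}{4} \right)}}{343}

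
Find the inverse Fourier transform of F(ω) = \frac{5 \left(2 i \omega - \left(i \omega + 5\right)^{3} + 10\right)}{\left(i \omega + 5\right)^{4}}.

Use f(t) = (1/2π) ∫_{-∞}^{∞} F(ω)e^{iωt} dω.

f(t) = 5 \left(t^{2} - 1\right) e^{- 5 t} u\left(t\right)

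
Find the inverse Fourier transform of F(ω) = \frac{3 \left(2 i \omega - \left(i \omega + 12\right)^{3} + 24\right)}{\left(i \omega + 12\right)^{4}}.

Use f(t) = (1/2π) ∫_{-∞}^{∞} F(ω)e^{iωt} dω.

f(t) = 3 \left(t^{2} - 1\right) e^{- 12 t} u\left(t\right)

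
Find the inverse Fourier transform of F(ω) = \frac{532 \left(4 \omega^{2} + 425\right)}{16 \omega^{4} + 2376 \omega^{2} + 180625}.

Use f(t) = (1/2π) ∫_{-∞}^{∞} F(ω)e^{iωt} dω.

f(t) = 7 e^{- \frac{19 \left|{t}\right|}{2}} \cos{\left(4 \left|{t}\right| \right)}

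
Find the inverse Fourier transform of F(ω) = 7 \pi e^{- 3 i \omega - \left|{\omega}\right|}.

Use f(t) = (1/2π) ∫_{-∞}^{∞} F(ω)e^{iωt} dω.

f(t) = \frac{7}{\left(t - 3\right)^{2} + 1}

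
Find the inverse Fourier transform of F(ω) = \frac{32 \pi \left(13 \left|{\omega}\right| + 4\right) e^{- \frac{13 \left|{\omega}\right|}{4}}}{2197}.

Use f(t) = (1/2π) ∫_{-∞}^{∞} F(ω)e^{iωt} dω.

f(t) = \frac{4}{\left(t^{2} + \frac{169}{16}\right)^{2}}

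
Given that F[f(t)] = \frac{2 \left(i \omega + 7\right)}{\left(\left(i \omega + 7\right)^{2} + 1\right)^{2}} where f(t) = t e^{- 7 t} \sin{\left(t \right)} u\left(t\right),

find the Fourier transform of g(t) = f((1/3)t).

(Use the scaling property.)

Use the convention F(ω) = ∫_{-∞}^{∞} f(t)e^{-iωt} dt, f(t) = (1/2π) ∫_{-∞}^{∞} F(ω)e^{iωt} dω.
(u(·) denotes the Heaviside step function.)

F[g](ω) = \frac{6 \left(3 i \omega + 7\right)}{\left(\left(3 i \omega + 7\right)^{2} + 1\right)^{2}}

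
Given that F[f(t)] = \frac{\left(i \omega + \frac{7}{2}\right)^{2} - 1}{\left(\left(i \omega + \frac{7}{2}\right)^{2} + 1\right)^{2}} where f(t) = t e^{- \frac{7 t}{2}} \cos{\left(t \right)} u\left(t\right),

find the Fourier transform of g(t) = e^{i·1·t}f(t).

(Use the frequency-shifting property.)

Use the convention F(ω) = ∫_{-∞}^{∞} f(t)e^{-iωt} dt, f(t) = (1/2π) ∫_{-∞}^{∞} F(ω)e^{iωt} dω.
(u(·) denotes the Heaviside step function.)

F[g](ω) = \frac{4 \left(\left(2 i \left(\omega - 1\right) + 7\right)^{2} - 4\right)}{\left(\left(2 i \left(\omega - 1\right) + 7\right)^{2} + 4\right)^{2}}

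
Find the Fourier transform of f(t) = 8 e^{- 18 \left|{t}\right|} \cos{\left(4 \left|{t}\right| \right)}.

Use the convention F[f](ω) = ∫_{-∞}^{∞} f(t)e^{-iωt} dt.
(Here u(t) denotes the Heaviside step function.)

F(ω) = \frac{288 \left(\omega^{2} + 340\right)}{\omega^{4} + 616 \omega^{2} + 115600}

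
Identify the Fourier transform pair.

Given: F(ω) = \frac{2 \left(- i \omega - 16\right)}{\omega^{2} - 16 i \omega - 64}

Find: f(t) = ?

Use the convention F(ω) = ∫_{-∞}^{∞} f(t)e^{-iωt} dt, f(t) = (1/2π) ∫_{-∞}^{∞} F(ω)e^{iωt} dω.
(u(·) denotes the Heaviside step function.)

f(t) = 2 \left(8 t + 1\right) e^{- 8 t} u\left(t\right)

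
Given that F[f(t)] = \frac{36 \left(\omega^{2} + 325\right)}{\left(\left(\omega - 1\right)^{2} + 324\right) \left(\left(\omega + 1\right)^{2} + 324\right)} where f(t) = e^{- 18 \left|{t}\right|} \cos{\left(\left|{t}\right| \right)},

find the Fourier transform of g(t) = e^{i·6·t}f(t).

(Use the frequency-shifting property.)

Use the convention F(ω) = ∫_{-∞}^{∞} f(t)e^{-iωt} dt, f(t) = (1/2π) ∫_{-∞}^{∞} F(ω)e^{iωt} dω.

F[g](ω) = \frac{36 \left(\left(\omega - 6\right)^{2} + 325\right)}{\left(\left(\omega - 7\right)^{2} + 324\right) \left(\left(\omega - 5\right)^{2} + 324\right)}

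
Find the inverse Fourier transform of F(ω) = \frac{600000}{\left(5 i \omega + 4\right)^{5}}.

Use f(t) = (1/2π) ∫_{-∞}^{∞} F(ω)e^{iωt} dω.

f(t) = 8 t^{4} e^{- \frac{4 t}{5}} u\left(t\right)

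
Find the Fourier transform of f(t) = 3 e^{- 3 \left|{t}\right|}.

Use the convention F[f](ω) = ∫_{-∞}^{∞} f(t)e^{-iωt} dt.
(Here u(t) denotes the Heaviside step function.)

F(ω) = \frac{18}{\omega^{2} + 9}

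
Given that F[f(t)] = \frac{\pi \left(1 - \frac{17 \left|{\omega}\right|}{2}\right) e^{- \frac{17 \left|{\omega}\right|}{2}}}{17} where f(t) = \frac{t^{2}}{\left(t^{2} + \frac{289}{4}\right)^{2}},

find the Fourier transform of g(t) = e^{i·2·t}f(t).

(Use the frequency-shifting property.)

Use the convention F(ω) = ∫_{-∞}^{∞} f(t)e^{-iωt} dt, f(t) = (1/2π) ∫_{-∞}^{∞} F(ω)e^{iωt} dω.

F[g](ω) = \frac{\pi \left(2 - 17 \left|{\omega - 2}\right|\right) e^{- \frac{17 \left|{\omega - 2}\right|}{2}}}{34}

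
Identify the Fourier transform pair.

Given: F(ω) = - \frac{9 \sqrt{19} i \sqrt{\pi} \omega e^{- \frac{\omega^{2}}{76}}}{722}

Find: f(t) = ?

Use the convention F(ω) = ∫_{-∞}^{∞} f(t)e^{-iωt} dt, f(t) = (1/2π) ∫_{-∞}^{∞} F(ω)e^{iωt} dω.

f(t) = 9 t e^{- 19 t^{2}}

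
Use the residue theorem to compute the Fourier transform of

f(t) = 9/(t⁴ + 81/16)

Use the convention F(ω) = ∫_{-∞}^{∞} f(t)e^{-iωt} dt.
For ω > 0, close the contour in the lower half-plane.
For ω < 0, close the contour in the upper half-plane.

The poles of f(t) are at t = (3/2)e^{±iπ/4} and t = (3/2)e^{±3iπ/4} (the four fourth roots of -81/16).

Let g(z) = f(z)e^{-iωz}; for large |z| the factor e^{-iωz} decays in the lower half-plane when ω > 0 and in the upper half-plane when ω < 0.

Case ω > 0 (lower half-plane, clockwise contour ⇒ F(ω) = -2πi·ΣRes):
  Res_{z = - \frac{3 \sqrt{2}}{4} - \frac{3 \sqrt{2} i}{4}} g(z) = \frac{\sqrt{2} \left(1 + i\right) e^{\frac{3 \sqrt{2} \omega \left(-1 + i\right)}{4}}}{3}
  Res_{z = \frac{3 \sqrt{2}}{4} - \frac{3 \sqrt{2} i}{4}} g(z) = \frac{\sqrt{2} \left(-1 + i\right) e^{- \frac{3 \sqrt{2} \omega \left(1 + i\right)}{4}}}{3}
  F(ω) = -2πi·ΣRes = \frac{2 \sqrt{2} \pi \left(\left(1 - i\right) e^{\frac{3 \sqrt{2} i \omega}{2}} + 1 + i\right) e^{- \frac{3 \sqrt{2} \omega \left(1 + i\right)}{4}}}{3} = \frac{8 \pi e^{- \frac{3 \sqrt{2} \omega}{4}} \sin{\left(\frac{3 \sqrt{2} \omega}{4} + \frac{\pi}{4} \right)}}{3}

Case ω < 0 (upper half-plane, counterclockwise contour ⇒ F(ω) = +2πi·ΣRes):
  Res_{z = \frac{3 \sqrt{2}}{4} + \frac{3 \sqrt{2} i}{4}} g(z) = - \frac{\sqrt{2} \left(1 + i\right) e^{\frac{3 \sqrt{2} \omega \left(1 - i\right)}{4}}}{3}
  Res_{z = - \frac{3 \sqrt{2}}{4} + \frac{3 \sqrt{2} i}{4}} g(z) = \frac{\sqrt{2} \left(1 - i\right) e^{\frac{3 \sqrt{2} \omega \left(1 + i\right)}{4}}}{3}
  F(ω) = 2πi·ΣRes = - \frac{2 \sqrt{2} i \pi \left(\left(1 + i\right) e^{\frac{3 \sqrt{2} \omega \left(1 - i\right)}{4}} - \left(1 - i\right) e^{\frac{3 \sqrt{2} \omega \left(1 + i\right)}{4}}\right)}{3} = \frac{8 \pi e^{\frac{3 \sqrt{2} \omega}{4}} \cos{\left(\frac{3 \sqrt{2} \omega}{4} + \frac{\pi}{4} \right)}}{3}

Both cases combine into a single formula in |ω|:

F(ω) = \frac{8 \pi e^{- \frac{3 \sqrt{2} \left|{\omega}\right|}{4}} \sin{\left(\frac{3 \sqrt{2} \left|{\omega}\right|}{4} + \frac{\pi}{4} \right)}}{3}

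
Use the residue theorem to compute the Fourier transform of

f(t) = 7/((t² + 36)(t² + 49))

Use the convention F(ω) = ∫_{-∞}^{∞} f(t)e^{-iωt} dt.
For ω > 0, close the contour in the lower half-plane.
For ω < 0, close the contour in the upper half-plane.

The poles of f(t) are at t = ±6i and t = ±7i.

Let g(z) = f(z)e^{-iωz}; for large |z| the factor e^{-iωz} decays in the lower half-plane when ω > 0 and in the upper half-plane when ω < 0.

Case ω > 0 (lower half-plane, clockwise contour ⇒ F(ω) = -2πi·ΣRes):
  Res_{z = - 6 i} g(z) = \frac{7 i e^{- 6 \omega}}{156}
  Res_{z = - 7 i} g(z) = - \frac{i e^{- 7 \omega}}{26}
  F(ω) = -2πi·ΣRes = \frac{\pi \left(7 e^{\omega} - 6\right) e^{- 7 \omega}}{78}

Case ω < 0 (upper half-plane, counterclockwise contour ⇒ F(ω) = +2πi·ΣRes):
  Res_{z = 6 i} g(z) = - \frac{7 i e^{6 \omega}}{156}
  Res_{z = 7 i} g(z) = \frac{i e^{7 \omega}}{26}
  F(ω) = 2πi·ΣRes = \frac{\pi \left(7 - 6 e^{\omega}\right) e^{6 \omega}}{78}

Both cases combine into a single formula in |ω|:

F(ω) = \frac{\pi \left(7 e^{\left|{\omega}\right|} - 6\right) e^{- 7 \left|{\omega}\right|}}{78}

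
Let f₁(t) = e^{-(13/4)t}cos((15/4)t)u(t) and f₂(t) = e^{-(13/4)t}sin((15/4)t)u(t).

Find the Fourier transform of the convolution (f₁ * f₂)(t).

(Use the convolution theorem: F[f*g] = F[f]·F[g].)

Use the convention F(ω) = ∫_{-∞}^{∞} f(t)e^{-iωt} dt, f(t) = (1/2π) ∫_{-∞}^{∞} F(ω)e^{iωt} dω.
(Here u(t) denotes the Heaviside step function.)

F[f₁*f₂](ω) = \frac{240 \left(4 i \omega + 13\right)}{\left(\left(4 i \omega + 13\right)^{2} + 225\right)^{2}}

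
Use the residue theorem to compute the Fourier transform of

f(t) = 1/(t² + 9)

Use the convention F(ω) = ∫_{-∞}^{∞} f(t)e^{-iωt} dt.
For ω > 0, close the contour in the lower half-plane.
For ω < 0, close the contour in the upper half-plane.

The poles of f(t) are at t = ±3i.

Let g(z) = f(z)e^{-iωz}; for large |z| the factor e^{-iωz} decays in the lower half-plane when ω > 0 and in the upper half-plane when ω < 0.

Case ω > 0 (lower half-plane, clockwise contour ⇒ F(ω) = -2πi·ΣRes):
  Res_{z = - 3 i} g(z) = \frac{i e^{- 3 \omega}}{6}
  F(ω) = -2πi·ΣRes = \frac{\pi e^{- 3 \omega}}{3}

Case ω < 0 (upper half-plane, counterclockwise contour ⇒ F(ω) = +2πi·ΣRes):
  Res_{z = 3 i} g(z) = - \frac{i e^{3 \omega}}{6}
  F(ω) = 2πi·ΣRes = \frac{\pi e^{3 \omega}}{3}

Both cases combine into a single formula in |ω|:

F(ω) = \frac{\pi e^{- 3 \left|{\omega}\right|}}{3}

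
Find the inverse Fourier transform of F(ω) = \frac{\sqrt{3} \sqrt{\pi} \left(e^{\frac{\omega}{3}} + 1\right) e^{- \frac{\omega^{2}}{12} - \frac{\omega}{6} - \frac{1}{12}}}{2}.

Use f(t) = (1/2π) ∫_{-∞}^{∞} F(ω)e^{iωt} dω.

f(t) = 3 e^{- 3 t^{2}} \cos{\left(t \right)}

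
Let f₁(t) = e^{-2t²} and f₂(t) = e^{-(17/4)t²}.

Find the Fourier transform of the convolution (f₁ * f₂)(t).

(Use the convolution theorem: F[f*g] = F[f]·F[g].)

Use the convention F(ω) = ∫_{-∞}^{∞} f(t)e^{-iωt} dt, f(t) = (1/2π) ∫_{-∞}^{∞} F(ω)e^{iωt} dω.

F[f₁*f₂](ω) = \frac{\sqrt{34} \pi e^{- \frac{25 \omega^{2}}{136}}}{17}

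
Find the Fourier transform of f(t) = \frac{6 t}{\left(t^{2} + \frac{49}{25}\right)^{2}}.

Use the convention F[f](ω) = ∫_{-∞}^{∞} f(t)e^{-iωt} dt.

F(ω) = - \frac{15 i \pi \omega e^{- \frac{7 \left|{\omega}\right|}{5}}}{7}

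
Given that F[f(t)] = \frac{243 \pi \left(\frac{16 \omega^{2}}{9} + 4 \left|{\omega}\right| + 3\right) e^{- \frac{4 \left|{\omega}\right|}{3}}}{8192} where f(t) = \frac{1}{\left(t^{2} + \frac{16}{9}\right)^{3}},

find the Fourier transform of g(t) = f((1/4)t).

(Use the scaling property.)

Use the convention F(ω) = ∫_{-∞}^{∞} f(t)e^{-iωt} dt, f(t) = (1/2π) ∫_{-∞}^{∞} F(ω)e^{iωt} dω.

F[g](ω) = \frac{27 \pi \left(256 \omega^{2} + 144 \left|{\omega}\right| + 27\right) e^{- \frac{16 \left|{\omega}\right|}{3}}}{2048}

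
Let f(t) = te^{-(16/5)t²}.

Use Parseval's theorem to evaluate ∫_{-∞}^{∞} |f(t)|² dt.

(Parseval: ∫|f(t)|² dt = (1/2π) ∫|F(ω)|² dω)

∫|f(t)|² dt = \frac{5 \sqrt{10} \sqrt{\pi}}{512}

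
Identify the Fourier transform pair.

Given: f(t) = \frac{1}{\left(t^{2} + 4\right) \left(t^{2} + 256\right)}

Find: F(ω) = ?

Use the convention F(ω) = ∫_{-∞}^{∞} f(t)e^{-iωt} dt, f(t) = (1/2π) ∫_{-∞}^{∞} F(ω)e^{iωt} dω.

F(ω) = \frac{\pi \left(8 e^{14 \left|{\omega}\right|} - 1\right) e^{- 16 \left|{\omega}\right|}}{4032}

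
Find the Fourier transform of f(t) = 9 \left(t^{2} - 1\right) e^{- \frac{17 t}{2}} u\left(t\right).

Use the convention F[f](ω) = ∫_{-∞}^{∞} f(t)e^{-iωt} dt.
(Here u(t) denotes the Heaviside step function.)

F(ω) = \frac{18 \left(16 i \omega - \left(2 i \omega + 17\right)^{3} + 136\right)}{\left(2 i \omega + 17\right)^{4}}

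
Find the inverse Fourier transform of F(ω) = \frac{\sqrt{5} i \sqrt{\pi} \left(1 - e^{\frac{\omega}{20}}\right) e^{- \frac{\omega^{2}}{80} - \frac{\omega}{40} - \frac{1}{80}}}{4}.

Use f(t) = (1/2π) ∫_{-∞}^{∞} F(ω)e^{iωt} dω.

f(t) = 5 e^{- 20 t^{2}} \sin{\left(t \right)}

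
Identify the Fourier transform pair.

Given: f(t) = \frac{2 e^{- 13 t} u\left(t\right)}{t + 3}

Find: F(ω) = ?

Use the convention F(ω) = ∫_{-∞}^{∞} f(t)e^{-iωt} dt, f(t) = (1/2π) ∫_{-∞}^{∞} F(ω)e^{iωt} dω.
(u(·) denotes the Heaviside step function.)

F(ω) = 2 e^{3 i \omega + 39} \operatorname{E}_{1}\left(3 i \omega + 39\right)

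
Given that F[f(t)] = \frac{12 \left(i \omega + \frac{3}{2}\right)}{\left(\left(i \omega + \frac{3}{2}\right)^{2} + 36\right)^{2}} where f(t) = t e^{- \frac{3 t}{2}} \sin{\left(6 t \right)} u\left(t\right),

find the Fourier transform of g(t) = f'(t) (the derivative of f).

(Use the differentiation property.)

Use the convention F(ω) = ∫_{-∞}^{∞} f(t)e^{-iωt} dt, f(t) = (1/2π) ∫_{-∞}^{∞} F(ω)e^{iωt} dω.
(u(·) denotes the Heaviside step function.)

F[g](ω) = \frac{96 i \omega \left(2 i \omega + 3\right)}{\left(\left(2 i \omega + 3\right)^{2} + 144\right)^{2}}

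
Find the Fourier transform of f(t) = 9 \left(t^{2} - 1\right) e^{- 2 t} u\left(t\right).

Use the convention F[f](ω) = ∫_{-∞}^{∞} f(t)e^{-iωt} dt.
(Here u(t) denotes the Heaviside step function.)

F(ω) = \frac{9 \left(2 i \omega - \left(i \omega + 2\right)^{3} + 4\right)}{\left(i \omega + 2\right)^{4}}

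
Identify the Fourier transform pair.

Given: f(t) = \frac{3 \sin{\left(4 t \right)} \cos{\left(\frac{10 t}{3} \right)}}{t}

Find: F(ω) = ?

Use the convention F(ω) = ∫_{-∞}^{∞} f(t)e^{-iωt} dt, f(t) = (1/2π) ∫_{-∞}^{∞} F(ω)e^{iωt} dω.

F(ω) = \begin{cases} 3 \pi & \text{for}\: \omega > - \frac{2}{3} \wedge \omega < \frac{2}{3} \\\frac{3 \pi}{2} & \text{for}\: \omega > - \frac{22}{3} \wedge \omega < \frac{22}{3} \\0 & \text{otherwise} \end{cases}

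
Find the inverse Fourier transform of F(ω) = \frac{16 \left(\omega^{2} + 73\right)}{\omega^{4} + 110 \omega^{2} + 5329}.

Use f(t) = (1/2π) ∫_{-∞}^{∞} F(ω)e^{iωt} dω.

f(t) = e^{- 8 \left|{t}\right|} \cos{\left(3 \left|{t}\right| \right)}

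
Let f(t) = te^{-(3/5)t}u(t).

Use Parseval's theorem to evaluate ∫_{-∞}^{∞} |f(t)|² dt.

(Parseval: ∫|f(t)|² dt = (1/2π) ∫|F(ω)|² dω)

∫|f(t)|² dt = \frac{125}{108}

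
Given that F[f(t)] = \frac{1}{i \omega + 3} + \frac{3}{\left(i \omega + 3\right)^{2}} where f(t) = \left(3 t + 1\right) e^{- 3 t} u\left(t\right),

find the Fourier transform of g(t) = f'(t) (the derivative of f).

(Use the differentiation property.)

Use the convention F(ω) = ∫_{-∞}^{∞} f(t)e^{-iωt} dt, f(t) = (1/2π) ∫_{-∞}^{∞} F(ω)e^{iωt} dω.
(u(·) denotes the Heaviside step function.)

F[g](ω) = \frac{\omega \left(\omega - 6 i\right)}{\omega^{2} - 6 i \omega - 9}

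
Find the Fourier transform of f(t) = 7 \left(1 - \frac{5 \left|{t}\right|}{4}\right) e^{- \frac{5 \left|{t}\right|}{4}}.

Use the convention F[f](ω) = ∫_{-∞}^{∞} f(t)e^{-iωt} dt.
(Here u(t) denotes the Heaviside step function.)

F(ω) = \frac{8960 \omega^{2}}{\left(16 \omega^{2} + 25\right)^{2}}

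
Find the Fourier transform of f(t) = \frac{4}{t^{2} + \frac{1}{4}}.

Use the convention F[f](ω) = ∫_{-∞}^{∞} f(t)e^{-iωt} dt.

F(ω) = 8 \pi e^{- \frac{\left|{\omega}\right|}{2}}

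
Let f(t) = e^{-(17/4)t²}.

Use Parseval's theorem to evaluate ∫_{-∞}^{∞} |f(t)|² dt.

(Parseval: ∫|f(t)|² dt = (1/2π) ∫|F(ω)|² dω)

∫|f(t)|² dt = \frac{\sqrt{34} \sqrt{\pi}}{17}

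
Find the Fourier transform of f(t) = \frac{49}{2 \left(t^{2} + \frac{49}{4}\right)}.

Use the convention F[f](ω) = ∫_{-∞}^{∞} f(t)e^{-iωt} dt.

F(ω) = 7 \pi e^{- \frac{7 \left|{\omega}\right|}{2}}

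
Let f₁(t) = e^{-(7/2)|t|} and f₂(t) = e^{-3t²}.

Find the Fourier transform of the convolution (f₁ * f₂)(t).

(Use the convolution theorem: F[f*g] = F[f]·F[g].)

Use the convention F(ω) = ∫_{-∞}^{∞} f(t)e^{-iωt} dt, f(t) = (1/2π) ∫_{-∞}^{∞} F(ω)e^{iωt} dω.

F[f₁*f₂](ω) = \frac{28 \sqrt{3} \sqrt{\pi} e^{- \frac{\omega^{2}}{12}}}{3 \left(4 \omega^{2} + 49\right)}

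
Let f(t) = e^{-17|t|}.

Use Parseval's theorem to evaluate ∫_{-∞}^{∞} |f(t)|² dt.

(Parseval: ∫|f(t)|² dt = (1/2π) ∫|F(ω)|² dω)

∫|f(t)|² dt = \frac{1}{17}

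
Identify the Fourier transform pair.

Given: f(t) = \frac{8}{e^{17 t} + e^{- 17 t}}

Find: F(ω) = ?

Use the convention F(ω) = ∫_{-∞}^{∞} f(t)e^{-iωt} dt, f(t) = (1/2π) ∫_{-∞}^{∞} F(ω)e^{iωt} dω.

F(ω) = \frac{4 \pi}{17 \cosh{\left(\frac{\pi \omega}{34} \right)}}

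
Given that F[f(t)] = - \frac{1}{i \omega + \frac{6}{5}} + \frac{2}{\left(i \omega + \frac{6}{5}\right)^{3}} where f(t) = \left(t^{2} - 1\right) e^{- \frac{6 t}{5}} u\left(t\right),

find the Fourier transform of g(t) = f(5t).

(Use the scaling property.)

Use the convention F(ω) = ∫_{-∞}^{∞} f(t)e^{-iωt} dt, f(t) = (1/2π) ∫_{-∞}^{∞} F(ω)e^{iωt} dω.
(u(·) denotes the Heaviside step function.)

F[g](ω) = \frac{50 i \omega - \left(i \omega + 6\right)^{3} + 300}{\left(i \omega + 6\right)^{4}}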